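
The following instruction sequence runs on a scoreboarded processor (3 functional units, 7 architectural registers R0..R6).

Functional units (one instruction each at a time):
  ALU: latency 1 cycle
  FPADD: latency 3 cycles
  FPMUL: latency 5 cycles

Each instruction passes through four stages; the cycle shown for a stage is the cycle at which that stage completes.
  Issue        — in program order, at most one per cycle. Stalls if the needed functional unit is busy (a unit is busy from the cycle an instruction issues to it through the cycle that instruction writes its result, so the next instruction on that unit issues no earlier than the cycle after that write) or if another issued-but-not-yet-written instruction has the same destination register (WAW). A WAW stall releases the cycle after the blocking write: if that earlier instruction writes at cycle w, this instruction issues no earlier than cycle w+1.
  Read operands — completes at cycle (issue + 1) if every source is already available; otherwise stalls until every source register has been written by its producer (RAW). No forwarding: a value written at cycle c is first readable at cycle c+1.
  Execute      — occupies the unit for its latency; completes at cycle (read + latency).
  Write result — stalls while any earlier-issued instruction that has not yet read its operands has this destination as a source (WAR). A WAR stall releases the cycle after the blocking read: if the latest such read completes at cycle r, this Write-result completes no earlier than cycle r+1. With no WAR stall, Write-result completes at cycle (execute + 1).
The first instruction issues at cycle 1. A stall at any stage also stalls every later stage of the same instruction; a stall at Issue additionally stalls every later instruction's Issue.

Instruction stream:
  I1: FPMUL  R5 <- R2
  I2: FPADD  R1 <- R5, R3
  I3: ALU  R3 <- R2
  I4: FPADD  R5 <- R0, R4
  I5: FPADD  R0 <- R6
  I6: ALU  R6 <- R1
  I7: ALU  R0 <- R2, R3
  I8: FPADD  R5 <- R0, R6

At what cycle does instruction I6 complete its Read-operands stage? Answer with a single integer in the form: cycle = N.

cycle = 22

1) issue 1, read 2, done 7, write 8
2) issue 2, read 9, done 12, write 13  <RAW R5: wait I1 write@8>
3) issue 3, read 4, done 5, write 10  <WAR R3: wait I2 read@9>
4) issue 14, read 15, done 18, write 19  <struct: FPADD busy until I2 writes@13>
5) issue 20, read 21, done 24, write 25  <struct: FPADD busy until I4 writes@19>
6) issue 21, read 22, done 23, write 24
7) issue 26, read 27, done 28, write 29  <WAW R0: wait I5 write@25>
8) issue 27, read 30, done 33, write 34  <RAW R0: wait I7 write@29>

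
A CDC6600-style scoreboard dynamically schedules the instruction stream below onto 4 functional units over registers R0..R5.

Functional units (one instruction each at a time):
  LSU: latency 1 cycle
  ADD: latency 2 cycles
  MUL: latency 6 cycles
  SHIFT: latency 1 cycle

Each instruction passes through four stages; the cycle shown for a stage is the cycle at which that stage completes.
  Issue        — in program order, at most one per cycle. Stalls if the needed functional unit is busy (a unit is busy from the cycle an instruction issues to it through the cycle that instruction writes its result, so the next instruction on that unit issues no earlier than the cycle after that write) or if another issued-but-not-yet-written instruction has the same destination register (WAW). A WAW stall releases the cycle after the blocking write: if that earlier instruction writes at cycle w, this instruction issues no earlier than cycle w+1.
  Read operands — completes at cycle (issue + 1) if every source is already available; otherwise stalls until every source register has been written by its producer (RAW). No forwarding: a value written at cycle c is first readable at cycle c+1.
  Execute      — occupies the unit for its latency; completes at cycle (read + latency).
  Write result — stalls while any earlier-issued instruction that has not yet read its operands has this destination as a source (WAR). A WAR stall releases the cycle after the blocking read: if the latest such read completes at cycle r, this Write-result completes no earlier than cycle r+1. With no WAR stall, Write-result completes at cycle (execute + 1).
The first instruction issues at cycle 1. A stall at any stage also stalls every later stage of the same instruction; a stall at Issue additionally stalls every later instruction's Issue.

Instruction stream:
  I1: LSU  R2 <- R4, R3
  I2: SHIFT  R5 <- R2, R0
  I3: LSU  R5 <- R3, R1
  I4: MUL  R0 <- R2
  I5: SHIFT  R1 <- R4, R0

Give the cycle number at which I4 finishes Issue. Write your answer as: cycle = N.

cycle 1: I1→LSU
cycle 2: I1 RO; I2→SHIFT
cycle 3: I1 EX
cycle 4: I1 WR R2
cycle 5: I2 RO
cycle 6: I2 EX
cycle 7: I2 WR R5
cycle 8: I3→LSU
cycle 9: I3 RO; I4→MUL
cycle 10: I3 EX; I4 RO; I5→SHIFT
cycle 11: I3 WR R5
cycle 16: I4 EX
cycle 17: I4 WR R0
cycle 18: I5 RO
cycle 19: I5 EX
cycle 20: I5 WR R1

cycle = 9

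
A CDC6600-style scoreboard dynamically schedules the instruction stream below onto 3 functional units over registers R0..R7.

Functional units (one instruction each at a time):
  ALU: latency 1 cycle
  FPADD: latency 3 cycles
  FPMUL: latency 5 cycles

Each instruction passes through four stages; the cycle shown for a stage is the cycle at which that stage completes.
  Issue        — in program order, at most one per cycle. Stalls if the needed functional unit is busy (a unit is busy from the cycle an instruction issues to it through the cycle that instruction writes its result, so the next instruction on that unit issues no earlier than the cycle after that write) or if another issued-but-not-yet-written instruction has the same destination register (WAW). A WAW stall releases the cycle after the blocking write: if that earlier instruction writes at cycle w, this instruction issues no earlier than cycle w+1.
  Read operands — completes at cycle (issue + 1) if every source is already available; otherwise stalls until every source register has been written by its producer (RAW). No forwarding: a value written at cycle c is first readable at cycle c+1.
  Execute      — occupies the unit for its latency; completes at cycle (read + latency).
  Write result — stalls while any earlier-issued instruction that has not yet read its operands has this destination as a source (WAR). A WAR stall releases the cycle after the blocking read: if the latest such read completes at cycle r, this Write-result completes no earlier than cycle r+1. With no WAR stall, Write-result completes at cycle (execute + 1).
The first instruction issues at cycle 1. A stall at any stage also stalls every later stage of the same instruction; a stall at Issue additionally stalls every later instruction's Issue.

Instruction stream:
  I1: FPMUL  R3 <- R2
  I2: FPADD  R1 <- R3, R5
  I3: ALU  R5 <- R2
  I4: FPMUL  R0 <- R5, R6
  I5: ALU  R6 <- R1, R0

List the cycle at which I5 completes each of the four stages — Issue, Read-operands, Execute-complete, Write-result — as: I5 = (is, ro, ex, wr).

I1  is:1  ro:2  ex:7  wr:8
I2  is:2  ro:9  ex:12  wr:13  — RAW R3: wait I1 write@8
I3  is:3  ro:4  ex:5  wr:10  — WAR R5: wait I2 read@9
I4  is:9  ro:11  ex:16  wr:17  — struct: FPMUL busy until I1 writes@8, RAW R5: wait I3 write@10
I5  is:11  ro:18  ex:19  wr:20  — struct: ALU busy until I3 writes@10, RAW R0: wait I4 write@17

I5 = (11, 18, 19, 20)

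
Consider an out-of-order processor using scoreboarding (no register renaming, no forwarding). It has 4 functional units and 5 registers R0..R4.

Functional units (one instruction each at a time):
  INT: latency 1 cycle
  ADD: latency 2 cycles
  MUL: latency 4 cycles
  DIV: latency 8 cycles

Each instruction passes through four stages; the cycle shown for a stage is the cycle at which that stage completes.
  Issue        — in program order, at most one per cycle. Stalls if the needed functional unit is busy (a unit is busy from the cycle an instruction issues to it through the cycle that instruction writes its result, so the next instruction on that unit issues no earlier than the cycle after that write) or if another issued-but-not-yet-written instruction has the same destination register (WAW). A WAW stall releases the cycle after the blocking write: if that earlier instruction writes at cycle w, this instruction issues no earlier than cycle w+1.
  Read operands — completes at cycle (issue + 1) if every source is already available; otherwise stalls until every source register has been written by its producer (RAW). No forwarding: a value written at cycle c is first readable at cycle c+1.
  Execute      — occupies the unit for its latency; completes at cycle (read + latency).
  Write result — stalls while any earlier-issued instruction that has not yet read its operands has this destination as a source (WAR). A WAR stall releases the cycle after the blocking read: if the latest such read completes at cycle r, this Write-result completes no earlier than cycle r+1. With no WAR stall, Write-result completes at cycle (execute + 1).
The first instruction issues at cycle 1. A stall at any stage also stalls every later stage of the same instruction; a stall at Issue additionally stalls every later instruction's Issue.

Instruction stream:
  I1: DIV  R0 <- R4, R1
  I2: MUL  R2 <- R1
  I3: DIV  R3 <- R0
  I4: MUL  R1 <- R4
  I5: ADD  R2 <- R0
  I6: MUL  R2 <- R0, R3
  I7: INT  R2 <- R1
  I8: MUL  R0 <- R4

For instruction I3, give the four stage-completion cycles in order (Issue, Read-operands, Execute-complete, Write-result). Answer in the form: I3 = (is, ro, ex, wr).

  I1 | 1 | 2 | 10 | 11
  I2 | 2 | 3 | 7 | 8
  I3 | 12 | 13 | 21 | 22   struct: DIV busy until I1 writes@11
  I4 | 13 | 14 | 18 | 19
  I5 | 14 | 15 | 17 | 18
  I6 | 20 | 23 | 27 | 28   struct: MUL busy until I4 writes@19 · RAW R3: wait I3 write@22
  I7 | 29 | 30 | 31 | 32   WAW R2: wait I6 write@28
  I8 | 30 | 31 | 35 | 36

I3 = (12, 13, 21, 22)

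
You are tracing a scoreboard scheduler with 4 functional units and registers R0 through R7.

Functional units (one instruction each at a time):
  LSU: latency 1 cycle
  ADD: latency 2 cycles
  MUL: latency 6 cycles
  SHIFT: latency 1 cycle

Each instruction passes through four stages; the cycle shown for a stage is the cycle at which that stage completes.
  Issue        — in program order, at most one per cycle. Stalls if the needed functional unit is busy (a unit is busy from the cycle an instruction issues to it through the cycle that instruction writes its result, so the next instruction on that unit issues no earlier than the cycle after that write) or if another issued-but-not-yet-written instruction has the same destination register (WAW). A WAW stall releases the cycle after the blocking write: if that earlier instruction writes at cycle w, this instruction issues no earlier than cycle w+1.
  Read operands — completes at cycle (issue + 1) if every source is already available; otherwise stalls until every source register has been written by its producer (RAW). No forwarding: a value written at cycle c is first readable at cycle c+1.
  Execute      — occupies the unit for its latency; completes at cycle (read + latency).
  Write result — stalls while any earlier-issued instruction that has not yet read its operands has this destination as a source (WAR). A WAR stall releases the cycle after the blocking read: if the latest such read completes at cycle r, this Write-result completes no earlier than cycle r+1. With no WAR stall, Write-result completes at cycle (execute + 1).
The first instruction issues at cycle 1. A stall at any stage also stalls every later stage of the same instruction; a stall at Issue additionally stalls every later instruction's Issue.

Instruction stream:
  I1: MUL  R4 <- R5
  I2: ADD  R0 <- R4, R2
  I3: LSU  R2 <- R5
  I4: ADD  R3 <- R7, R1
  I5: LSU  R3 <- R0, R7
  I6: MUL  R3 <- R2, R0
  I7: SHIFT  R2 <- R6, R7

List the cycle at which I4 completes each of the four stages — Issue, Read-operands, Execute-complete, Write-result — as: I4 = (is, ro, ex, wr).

I4 = (14, 15, 17, 18)

t=1  issue I1 (MUL)
t=2  I1 read-ops, issue I2 (ADD)
t=3  issue I3 (LSU)
t=4  I3 read-ops
t=5  I3 finished on LSU
t=8  I1 finished on MUL
t=9  I1→R4
t=10  I2 read-ops
t=11  I3→R2
t=12  I2 finished on ADD
t=13  I2→R0
t=14  issue I4 (ADD)
t=15  I4 read-ops
t=17  I4 finished on ADD
t=18  I4→R3
t=19  issue I5 (LSU)
t=20  I5 read-ops
t=21  I5 finished on LSU
t=22  I5→R3
t=23  issue I6 (MUL)
t=24  I6 read-ops, issue I7 (SHIFT)
t=25  I7 read-ops
t=26  I7 finished on SHIFT
t=27  I7→R2
t=30  I6 finished on MUL
t=31  I6→R3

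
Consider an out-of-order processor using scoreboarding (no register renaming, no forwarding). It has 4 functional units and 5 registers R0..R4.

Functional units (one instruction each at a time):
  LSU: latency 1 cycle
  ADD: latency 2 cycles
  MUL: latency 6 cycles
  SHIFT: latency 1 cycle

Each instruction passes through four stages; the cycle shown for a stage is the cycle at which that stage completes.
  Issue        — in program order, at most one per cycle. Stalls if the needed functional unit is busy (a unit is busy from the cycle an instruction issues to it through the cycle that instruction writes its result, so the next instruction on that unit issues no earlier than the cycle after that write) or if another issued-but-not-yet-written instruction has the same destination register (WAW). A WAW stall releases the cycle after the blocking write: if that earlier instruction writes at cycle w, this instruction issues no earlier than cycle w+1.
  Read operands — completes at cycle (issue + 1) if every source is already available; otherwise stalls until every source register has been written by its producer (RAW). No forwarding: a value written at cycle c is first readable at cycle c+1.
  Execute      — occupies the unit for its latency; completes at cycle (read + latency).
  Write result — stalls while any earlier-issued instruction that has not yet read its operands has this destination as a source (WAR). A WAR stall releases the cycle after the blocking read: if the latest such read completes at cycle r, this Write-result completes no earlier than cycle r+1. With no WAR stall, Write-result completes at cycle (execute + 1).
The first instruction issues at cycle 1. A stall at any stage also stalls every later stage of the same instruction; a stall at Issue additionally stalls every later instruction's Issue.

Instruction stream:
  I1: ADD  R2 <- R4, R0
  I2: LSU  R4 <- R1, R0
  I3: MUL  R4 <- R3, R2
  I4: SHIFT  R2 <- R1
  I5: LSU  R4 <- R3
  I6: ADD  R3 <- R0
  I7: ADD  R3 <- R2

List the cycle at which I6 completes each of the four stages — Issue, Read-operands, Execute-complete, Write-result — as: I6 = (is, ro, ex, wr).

I1 -> (1, 2, 4, 5)
I2 -> (2, 3, 4, 5)
I3 -> (6, 7, 13, 14)  // WAW R4: wait I2 write@5
I4 -> (7, 8, 9, 10)
I5 -> (15, 16, 17, 18)  // WAW R4: wait I3 write@14
I6 -> (16, 17, 19, 20)
I7 -> (21, 22, 24, 25)  // struct: ADD busy until I6 writes@20

I6 = (16, 17, 19, 20)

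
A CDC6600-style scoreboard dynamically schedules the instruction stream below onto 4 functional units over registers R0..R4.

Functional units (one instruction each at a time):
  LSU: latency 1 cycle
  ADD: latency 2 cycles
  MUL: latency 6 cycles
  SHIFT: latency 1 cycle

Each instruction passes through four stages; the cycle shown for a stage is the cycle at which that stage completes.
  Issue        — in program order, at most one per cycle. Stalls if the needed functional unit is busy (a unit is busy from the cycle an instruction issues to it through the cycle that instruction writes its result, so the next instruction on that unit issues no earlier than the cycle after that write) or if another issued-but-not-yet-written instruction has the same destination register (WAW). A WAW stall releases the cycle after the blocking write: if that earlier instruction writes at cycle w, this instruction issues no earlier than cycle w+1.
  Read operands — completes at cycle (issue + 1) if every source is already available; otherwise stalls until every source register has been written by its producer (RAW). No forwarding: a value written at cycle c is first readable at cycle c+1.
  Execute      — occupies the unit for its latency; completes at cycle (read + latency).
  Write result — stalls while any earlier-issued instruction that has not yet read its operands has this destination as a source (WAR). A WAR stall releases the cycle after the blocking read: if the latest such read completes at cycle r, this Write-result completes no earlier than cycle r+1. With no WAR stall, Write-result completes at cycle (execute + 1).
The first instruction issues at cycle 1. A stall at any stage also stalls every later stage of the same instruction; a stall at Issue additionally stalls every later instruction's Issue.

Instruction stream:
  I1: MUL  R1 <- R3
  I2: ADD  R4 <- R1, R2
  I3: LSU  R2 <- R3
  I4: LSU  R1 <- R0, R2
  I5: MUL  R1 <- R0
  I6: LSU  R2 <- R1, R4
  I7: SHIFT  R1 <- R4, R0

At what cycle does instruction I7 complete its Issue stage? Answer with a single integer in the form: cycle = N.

I1 -> (1, 2, 8, 9)
I2 -> (2, 10, 12, 13)  // RAW R1: wait I1 write@9
I3 -> (3, 4, 5, 11)  // WAR R2: wait I2 read@10
I4 -> (12, 13, 14, 15)  // struct: LSU busy until I3 writes@11
I5 -> (16, 17, 23, 24)  // WAW R1: wait I4 write@15
I6 -> (17, 25, 26, 27)  // RAW R1: wait I5 write@24
I7 -> (25, 26, 27, 28)  // WAW R1: wait I5 write@24

cycle = 25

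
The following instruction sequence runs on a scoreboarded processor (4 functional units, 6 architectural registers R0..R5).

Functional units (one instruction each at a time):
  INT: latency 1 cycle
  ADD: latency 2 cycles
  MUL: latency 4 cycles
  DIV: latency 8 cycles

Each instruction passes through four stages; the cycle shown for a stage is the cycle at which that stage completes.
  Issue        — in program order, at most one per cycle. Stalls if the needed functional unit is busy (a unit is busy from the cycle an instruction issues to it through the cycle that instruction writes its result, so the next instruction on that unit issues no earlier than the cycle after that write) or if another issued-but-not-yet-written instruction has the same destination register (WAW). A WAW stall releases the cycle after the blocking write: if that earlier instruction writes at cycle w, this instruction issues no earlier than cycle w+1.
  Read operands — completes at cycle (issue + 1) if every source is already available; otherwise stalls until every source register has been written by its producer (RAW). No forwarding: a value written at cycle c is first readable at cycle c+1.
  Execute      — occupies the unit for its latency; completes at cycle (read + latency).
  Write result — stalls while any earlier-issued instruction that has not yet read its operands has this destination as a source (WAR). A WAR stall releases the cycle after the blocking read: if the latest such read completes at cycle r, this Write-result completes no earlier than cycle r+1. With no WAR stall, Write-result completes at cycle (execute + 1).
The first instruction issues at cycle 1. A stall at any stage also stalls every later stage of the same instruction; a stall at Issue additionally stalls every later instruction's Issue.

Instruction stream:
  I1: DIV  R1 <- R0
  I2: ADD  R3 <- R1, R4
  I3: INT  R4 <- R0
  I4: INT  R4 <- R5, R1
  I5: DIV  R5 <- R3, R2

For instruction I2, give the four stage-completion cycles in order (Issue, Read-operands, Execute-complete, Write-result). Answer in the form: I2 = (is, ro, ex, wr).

I1  is:1  ro:2  ex:10  wr:11
I2  is:2  ro:12  ex:14  wr:15  — RAW R1: wait I1 write@11
I3  is:3  ro:4  ex:5  wr:13  — WAR R4: wait I2 read@12
I4  is:14  ro:15  ex:16  wr:17  — struct: INT busy until I3 writes@13
I5  is:15  ro:16  ex:24  wr:25

I2 = (2, 12, 14, 15)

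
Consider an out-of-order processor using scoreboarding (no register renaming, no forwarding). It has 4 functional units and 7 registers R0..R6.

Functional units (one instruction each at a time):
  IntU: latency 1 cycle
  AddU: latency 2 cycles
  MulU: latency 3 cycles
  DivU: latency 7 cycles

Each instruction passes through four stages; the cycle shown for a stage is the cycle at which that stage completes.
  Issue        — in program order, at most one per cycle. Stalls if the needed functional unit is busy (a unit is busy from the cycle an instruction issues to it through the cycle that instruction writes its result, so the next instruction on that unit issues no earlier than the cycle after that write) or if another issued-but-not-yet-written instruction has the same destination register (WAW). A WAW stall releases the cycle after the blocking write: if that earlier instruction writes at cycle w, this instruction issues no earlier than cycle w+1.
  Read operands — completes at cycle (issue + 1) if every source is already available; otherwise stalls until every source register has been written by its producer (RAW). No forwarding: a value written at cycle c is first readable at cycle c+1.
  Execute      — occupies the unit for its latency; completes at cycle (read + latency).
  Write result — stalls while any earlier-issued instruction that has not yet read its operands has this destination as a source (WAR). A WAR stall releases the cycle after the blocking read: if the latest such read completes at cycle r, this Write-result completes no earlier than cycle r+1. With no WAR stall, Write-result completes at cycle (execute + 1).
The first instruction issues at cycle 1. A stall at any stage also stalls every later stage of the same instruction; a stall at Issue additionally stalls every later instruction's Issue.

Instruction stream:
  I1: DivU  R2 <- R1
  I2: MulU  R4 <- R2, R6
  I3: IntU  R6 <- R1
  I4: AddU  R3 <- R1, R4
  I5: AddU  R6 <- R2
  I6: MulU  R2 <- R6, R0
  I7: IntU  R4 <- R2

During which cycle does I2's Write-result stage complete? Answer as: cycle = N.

cycle = 15

cycle 1: I1→DivU
cycle 2: I1 RO · I2→MulU
cycle 3: I3→IntU
cycle 4: I3 RO · I4→AddU
cycle 5: I3 EX
cycle 9: I1 EX
cycle 10: I1 WR R2
cycle 11: I2 RO
cycle 12: I3 WR R6
cycle 14: I2 EX
cycle 15: I2 WR R4
cycle 16: I4 RO
cycle 18: I4 EX
cycle 19: I4 WR R3
cycle 20: I5→AddU
cycle 21: I5 RO · I6→MulU
cycle 22: I7→IntU
cycle 23: I5 EX
cycle 24: I5 WR R6
cycle 25: I6 RO
cycle 28: I6 EX
cycle 29: I6 WR R2
cycle 30: I7 RO
cycle 31: I7 EX
cycle 32: I7 WR R4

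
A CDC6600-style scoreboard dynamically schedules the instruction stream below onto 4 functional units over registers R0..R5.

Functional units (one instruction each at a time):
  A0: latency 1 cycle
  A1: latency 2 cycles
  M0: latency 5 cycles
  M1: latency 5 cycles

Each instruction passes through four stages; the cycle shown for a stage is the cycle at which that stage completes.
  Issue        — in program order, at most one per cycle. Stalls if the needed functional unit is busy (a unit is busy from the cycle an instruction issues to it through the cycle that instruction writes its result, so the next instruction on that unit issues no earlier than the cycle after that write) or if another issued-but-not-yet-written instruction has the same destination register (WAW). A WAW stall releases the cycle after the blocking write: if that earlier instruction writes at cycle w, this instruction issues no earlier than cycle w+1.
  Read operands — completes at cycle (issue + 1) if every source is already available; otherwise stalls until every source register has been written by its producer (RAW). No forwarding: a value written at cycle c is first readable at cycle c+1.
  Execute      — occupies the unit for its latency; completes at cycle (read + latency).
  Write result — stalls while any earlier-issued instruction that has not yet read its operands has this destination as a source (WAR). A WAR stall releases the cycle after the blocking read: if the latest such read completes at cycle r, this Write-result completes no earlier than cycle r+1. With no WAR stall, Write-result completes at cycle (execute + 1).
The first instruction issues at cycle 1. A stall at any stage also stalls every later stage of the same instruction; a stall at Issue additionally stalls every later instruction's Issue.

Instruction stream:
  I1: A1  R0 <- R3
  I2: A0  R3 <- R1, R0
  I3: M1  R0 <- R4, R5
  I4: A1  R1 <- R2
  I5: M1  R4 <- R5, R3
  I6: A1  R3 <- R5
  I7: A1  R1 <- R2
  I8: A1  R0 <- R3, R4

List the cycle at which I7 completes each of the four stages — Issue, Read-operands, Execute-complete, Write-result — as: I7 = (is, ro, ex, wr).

I7 = (20, 21, 23, 24)

I1 -> (1, 2, 4, 5)
I2 -> (2, 6, 7, 8)  // RAW R0: wait I1 write@5
I3 -> (6, 7, 12, 13)  // WAW R0: wait I1 write@5
I4 -> (7, 8, 10, 11)
I5 -> (14, 15, 20, 21)  // struct: M1 busy until I3 writes@13
I6 -> (15, 16, 18, 19)
I7 -> (20, 21, 23, 24)  // struct: A1 busy until I6 writes@19
I8 -> (25, 26, 28, 29)  // struct: A1 busy until I7 writes@24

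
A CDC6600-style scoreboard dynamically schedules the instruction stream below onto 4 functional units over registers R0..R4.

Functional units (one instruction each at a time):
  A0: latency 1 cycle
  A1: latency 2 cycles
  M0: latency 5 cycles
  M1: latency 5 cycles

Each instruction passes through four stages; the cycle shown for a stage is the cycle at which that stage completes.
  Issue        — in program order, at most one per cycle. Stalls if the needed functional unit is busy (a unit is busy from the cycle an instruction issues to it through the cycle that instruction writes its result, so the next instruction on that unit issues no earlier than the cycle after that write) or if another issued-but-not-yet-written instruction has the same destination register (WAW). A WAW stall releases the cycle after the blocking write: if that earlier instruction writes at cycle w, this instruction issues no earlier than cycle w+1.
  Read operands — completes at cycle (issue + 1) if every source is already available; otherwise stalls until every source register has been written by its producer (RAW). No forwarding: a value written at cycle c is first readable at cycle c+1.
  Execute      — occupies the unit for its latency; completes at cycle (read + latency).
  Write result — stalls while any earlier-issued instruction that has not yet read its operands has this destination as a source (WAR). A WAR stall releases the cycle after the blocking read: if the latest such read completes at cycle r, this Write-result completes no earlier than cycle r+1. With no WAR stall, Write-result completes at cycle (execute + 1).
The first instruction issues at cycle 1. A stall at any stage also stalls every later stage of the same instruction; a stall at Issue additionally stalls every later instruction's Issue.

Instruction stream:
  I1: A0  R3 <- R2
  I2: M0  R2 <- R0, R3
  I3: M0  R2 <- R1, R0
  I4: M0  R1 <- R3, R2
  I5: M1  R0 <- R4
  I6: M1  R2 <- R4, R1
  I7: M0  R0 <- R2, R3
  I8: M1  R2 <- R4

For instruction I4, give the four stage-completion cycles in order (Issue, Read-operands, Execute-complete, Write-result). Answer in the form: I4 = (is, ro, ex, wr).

[I1] 1/2/3/4
[I2] 2/5/10/11  (RAW R3: wait I1 write@4)
[I3] 12/13/18/19  (struct: M0 busy until I2 writes@11)
[I4] 20/21/26/27  (struct: M0 busy until I3 writes@19)
[I5] 21/22/27/28
[I6] 29/30/35/36  (struct: M1 busy until I5 writes@28)
[I7] 30/37/42/43  (RAW R2: wait I6 write@36)
[I8] 37/38/43/44  (struct: M1 busy until I6 writes@36)

I4 = (20, 21, 26, 27)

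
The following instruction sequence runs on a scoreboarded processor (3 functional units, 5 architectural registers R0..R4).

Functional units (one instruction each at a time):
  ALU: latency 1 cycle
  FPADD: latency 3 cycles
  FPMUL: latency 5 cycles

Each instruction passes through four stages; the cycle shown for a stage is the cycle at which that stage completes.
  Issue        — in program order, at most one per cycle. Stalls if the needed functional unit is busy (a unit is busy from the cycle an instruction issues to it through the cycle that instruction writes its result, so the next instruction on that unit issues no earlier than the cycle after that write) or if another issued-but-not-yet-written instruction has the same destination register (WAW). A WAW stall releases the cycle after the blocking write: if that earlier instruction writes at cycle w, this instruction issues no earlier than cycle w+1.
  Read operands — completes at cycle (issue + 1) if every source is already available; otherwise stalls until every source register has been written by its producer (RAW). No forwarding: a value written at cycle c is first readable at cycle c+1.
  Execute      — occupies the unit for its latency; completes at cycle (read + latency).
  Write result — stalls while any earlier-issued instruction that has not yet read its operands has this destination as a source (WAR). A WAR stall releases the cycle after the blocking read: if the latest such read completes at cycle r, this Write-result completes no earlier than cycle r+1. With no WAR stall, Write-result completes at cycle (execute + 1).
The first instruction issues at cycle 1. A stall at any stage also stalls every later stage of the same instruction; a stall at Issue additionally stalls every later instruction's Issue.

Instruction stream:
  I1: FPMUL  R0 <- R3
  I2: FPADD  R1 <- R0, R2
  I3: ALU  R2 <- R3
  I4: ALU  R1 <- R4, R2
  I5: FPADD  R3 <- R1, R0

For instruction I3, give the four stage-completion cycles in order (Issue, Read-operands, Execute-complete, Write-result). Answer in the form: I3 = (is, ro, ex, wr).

  I1 | 1 | 2 | 7 | 8
  I2 | 2 | 9 | 12 | 13   RAW R0: wait I1 write@8
  I3 | 3 | 4 | 5 | 10   WAR R2: wait I2 read@9
  I4 | 14 | 15 | 16 | 17   WAW R1: wait I2 write@13
  I5 | 15 | 18 | 21 | 22   RAW R1: wait I4 write@17

I3 = (3, 4, 5, 10)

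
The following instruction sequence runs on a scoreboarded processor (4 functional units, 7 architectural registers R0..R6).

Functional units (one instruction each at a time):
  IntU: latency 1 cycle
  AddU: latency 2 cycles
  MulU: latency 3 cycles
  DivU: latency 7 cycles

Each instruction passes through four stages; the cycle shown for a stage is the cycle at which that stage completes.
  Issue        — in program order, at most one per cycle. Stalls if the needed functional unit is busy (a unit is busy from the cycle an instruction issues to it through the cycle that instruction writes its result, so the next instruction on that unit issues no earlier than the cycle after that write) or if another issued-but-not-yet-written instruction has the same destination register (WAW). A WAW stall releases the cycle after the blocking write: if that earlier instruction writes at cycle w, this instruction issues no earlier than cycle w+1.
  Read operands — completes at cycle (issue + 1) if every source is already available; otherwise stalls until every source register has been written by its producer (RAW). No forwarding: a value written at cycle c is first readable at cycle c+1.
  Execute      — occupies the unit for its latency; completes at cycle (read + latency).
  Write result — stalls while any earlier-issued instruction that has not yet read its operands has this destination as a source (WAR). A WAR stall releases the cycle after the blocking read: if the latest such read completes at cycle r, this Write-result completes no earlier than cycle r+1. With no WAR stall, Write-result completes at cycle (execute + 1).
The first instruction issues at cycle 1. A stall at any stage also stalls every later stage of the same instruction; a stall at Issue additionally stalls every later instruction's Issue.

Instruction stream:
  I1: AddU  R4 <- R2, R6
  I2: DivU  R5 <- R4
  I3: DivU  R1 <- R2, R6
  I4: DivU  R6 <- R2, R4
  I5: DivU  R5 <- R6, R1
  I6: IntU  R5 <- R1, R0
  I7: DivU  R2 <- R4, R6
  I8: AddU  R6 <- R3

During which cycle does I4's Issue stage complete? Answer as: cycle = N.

I1  is:1  ro:2  ex:4  wr:5
I2  is:2  ro:6  ex:13  wr:14  — RAW R4: wait I1 write@5
I3  is:15  ro:16  ex:23  wr:24  — struct: DivU busy until I2 writes@14
I4  is:25  ro:26  ex:33  wr:34  — struct: DivU busy until I3 writes@24
I5  is:35  ro:36  ex:43  wr:44  — struct: DivU busy until I4 writes@34
I6  is:45  ro:46  ex:47  wr:48  — WAW R5: wait I5 write@44
I7  is:46  ro:47  ex:54  wr:55
I8  is:47  ro:48  ex:50  wr:51

cycle = 25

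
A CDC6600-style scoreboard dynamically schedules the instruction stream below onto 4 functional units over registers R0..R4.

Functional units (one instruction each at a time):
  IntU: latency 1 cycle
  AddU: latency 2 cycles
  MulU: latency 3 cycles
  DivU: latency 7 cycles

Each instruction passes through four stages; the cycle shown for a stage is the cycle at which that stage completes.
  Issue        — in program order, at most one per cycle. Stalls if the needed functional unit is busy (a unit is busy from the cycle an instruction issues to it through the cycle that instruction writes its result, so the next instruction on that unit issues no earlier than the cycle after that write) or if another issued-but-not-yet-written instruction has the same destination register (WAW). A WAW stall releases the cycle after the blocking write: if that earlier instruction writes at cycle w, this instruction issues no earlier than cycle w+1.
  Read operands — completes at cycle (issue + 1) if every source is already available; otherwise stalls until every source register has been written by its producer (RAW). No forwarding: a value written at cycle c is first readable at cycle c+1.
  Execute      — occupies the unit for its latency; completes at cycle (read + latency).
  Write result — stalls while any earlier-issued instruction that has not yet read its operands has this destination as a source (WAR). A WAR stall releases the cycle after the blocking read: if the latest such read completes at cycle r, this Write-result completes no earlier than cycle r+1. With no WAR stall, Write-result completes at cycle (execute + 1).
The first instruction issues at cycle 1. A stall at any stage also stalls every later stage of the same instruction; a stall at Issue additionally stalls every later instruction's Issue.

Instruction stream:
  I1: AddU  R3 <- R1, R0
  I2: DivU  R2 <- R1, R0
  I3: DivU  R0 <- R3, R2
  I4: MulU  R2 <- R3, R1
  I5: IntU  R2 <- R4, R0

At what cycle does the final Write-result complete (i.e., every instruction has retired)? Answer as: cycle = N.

cycle = 24

[I1] 1/2/4/5
[I2] 2/3/10/11
[I3] 12/13/20/21  (struct: DivU busy until I2 writes@11)
[I4] 13/14/17/18
[I5] 19/22/23/24  (WAW R2: wait I4 write@18; RAW R0: wait I3 write@21)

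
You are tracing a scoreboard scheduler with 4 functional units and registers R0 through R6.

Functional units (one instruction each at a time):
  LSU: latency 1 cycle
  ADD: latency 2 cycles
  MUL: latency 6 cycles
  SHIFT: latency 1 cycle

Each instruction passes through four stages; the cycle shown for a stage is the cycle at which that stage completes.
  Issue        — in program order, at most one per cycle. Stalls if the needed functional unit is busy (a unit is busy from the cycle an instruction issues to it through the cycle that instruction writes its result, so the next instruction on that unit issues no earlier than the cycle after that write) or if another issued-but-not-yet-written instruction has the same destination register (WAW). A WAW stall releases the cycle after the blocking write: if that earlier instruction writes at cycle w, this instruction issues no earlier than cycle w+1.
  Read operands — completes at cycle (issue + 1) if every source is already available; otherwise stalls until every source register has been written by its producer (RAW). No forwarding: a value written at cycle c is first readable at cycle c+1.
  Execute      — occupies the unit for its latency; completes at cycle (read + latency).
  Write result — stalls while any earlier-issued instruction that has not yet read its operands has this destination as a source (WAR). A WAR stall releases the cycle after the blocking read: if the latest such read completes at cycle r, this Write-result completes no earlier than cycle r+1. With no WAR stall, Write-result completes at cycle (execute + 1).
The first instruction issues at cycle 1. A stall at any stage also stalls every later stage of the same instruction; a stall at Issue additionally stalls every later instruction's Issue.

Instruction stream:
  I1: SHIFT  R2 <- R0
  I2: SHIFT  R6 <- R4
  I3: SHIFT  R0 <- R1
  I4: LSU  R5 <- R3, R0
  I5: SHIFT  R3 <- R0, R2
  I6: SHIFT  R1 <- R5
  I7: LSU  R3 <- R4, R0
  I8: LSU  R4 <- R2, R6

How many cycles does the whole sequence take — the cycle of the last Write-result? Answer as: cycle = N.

cycle = 25

[I1] 1/2/3/4
[I2] 5/6/7/8  (struct: SHIFT busy until I1 writes@4)
[I3] 9/10/11/12  (struct: SHIFT busy until I2 writes@8)
[I4] 10/13/14/15  (RAW R0: wait I3 write@12)
[I5] 13/14/15/16  (struct: SHIFT busy until I3 writes@12)
[I6] 17/18/19/20  (struct: SHIFT busy until I5 writes@16)
[I7] 18/19/20/21
[I8] 22/23/24/25  (struct: LSU busy until I7 writes@21)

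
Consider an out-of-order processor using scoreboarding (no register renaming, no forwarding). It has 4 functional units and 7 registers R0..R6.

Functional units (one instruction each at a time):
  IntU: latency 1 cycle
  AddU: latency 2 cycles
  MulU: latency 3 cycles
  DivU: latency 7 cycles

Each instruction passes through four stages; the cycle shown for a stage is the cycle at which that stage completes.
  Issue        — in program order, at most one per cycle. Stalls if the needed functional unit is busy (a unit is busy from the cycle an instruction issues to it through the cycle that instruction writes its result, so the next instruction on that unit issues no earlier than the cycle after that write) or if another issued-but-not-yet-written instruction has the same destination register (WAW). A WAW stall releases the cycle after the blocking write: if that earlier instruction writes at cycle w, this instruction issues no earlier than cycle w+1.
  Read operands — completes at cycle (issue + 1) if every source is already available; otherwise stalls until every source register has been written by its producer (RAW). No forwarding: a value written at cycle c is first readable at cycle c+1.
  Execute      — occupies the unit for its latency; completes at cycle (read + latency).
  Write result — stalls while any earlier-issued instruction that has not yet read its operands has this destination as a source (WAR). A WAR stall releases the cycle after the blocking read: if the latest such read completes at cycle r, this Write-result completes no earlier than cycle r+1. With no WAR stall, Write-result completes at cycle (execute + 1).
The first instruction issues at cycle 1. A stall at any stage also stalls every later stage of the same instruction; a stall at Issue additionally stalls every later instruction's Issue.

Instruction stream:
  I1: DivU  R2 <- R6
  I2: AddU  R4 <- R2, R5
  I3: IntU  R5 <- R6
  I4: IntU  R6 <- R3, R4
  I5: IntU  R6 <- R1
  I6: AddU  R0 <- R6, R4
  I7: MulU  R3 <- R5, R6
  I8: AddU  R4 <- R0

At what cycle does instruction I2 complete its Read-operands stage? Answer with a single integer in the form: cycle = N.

cycle = 11

[1] I1 dispatched to DivU
[2] I1 operands ready · I2 dispatched to AddU
[3] I3 dispatched to IntU
[4] I3 operands ready
[5] I3 complete
[9] I1 complete
[10] R2←I1
[11] I2 operands ready
[12] R5←I3
[13] I2 complete · I4 dispatched to IntU
[14] R4←I2
[15] I4 operands ready
[16] I4 complete
[17] R6←I4
[18] I5 dispatched to IntU
[19] I5 operands ready · I6 dispatched to AddU
[20] I5 complete · I7 dispatched to MulU
[21] R6←I5
[22] I6 operands ready · I7 operands ready
[24] I6 complete
[25] R0←I6 · I7 complete
[26] R3←I7 · I8 dispatched to AddU
[27] I8 operands ready
[29] I8 complete
[30] R4←I8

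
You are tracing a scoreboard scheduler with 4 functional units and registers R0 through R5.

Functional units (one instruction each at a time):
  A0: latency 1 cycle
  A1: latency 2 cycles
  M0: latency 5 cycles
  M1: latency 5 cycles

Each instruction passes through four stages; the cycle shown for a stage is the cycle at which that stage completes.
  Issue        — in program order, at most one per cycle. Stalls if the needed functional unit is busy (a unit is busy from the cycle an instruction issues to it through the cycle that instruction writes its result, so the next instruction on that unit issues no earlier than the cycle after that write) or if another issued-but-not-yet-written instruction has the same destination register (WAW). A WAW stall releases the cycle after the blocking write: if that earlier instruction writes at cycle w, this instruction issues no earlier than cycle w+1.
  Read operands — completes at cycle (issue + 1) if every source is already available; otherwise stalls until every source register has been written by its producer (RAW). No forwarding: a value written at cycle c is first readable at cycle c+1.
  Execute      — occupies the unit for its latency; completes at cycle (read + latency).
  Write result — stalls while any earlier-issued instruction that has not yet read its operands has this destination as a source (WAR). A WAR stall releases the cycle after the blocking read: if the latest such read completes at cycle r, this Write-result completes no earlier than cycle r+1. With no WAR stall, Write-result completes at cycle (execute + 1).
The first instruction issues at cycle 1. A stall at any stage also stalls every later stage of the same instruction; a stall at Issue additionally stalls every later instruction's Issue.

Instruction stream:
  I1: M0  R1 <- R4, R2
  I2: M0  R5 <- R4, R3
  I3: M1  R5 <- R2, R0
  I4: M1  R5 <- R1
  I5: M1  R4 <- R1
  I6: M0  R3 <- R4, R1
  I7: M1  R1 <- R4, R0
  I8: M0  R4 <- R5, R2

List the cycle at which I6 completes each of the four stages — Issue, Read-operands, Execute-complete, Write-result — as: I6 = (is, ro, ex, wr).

I6 = (34, 41, 46, 47)

cycle 1: I1 issues→M0
cycle 2: I1 reads
cycle 7: I1 exec-done
cycle 8: I1 writes R1
cycle 9: I2 issues→M0
cycle 10: I2 reads
cycle 15: I2 exec-done
cycle 16: I2 writes R5
cycle 17: I3 issues→M1
cycle 18: I3 reads
cycle 23: I3 exec-done
cycle 24: I3 writes R5
cycle 25: I4 issues→M1
cycle 26: I4 reads
cycle 31: I4 exec-done
cycle 32: I4 writes R5
cycle 33: I5 issues→M1
cycle 34: I5 reads · I6 issues→M0
cycle 39: I5 exec-done
cycle 40: I5 writes R4
cycle 41: I6 reads · I7 issues→M1
cycle 42: I7 reads
cycle 46: I6 exec-done
cycle 47: I6 writes R3 · I7 exec-done
cycle 48: I7 writes R1 · I8 issues→M0
cycle 49: I8 reads
cycle 54: I8 exec-done
cycle 55: I8 writes R4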